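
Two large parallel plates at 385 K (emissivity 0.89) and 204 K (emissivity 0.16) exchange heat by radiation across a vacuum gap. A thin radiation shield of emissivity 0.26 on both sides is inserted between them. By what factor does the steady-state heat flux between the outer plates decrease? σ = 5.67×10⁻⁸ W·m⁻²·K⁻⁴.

factor ≈ 2.05

Without shield: q₀ = σΔ(T⁴)/(1/ε₁+1/ε₂−1) with denominator 6.374.
With shield the two gaps are in series; the resistances add: (1/ε₁+1/ε_s−1)+(1/ε_s+1/ε₂−1) = 3.970+9.096 = 13.07.
Heat-flux ratio q₀/q = 13.07/6.374.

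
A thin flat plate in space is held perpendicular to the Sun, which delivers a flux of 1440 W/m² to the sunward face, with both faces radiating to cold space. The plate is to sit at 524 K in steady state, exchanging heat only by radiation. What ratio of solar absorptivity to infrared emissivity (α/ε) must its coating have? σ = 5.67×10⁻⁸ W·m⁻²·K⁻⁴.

α/ε ≈ 5.94

Balance: αS·A = εσ·2A·T⁴ ⇒ α/ε = 2σT⁴/S.
α/ε = 2·5.67×10⁻⁸·(524)⁴/1440 = 2·5.67×10⁻⁸·7.539×10¹⁰/1440.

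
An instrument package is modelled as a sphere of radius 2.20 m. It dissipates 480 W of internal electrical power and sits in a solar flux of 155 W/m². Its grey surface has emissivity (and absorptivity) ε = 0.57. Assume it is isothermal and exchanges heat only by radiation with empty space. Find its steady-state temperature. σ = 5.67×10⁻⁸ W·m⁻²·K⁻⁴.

T ≈ 175 K

At steady state, absorbed solar power + internal power = radiated power.
Absorbed: α·S·A_cross = 0.57·155·15.21 = 1343 W (cross-section πr²).
Total input = 1343 + 480 = 1823 W.
Radiated: εσ·A_surf·T⁴ with A_surf = 4πr² = 60.82 m².
T⁴ = 1823/(0.57·5.67×10⁻⁸·60.82) = 9.276×10⁸ K⁴.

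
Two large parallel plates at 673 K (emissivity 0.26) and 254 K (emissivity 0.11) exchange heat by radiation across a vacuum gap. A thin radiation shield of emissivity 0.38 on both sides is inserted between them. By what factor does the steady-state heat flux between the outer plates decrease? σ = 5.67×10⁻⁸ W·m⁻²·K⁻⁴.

Without shield: q₀ = σΔ(T⁴)/(1/ε₁+1/ε₂−1) with denominator 11.94.
With shield the two gaps are in series; the resistances add: (1/ε₁+1/ε_s−1)+(1/ε_s+1/ε₂−1) = 5.478+10.72 = 16.20.
Heat-flux ratio q₀/q = 16.20/11.94.

factor ≈ 1.36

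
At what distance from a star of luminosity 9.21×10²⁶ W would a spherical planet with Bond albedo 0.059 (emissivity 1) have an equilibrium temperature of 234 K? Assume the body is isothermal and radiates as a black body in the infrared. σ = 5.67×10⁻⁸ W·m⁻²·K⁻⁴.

d ≈ 3.18×10¹¹ m

For an isothermal black-emitting sphere, (1−a)S·πr² = σ·4πr²·T⁴ ⇒ S = 4σT⁴/(1−a).
S = 4·5.67×10⁻⁸·(234)⁴/0.941 = 722.6 W/m².
Flux falls as S = L/(4πd²), so d = √(L/(4πS)) = √(9.21×10²⁶/(4π·722.6)).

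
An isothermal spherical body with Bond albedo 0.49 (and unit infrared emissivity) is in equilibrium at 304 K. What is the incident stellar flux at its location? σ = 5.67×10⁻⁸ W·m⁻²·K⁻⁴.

(1−a)S·πr² = σ·4πr²·T⁴ ⇒ S = 4σT⁴/(1−a).
S = 4·5.67×10⁻⁸·8.541×10⁹/0.510.

S ≈ 3800 W/m²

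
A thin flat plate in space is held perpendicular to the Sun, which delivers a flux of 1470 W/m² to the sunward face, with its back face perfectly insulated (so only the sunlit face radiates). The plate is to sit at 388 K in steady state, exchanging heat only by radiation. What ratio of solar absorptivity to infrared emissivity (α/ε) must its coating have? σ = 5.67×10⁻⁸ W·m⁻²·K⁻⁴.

α/ε ≈ 0.874

Balance: αS·A = εσ·1A·T⁴ ⇒ α/ε = σT⁴/S.
α/ε = 5.67×10⁻⁸·(388)⁴/1470 = 5.67×10⁻⁸·2.266×10¹⁰/1470.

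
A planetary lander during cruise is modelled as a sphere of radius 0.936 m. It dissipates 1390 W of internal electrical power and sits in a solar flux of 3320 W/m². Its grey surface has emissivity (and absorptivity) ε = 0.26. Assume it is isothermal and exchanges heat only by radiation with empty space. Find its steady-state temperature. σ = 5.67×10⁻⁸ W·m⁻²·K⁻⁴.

T ≈ 390 K

At steady state, absorbed solar power + internal power = radiated power.
Absorbed: α·S·A_cross = 0.26·3320·2.752 = 2376 W (cross-section πr²).
Total input = 2376 + 1390 = 3766 W.
Radiated: εσ·A_surf·T⁴ with A_surf = 4πr² = 11.01 m².
T⁴ = 3766/(0.26·5.67×10⁻⁸·11.01) = 2.320×10¹⁰ K⁴.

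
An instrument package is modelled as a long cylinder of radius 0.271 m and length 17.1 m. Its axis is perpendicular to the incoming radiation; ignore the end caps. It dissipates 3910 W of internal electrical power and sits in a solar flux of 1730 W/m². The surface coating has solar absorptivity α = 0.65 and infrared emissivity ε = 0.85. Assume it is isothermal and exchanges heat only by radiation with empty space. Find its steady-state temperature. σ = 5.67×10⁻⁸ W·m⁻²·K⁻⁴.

At steady state, absorbed solar power + internal power = radiated power.
Absorbed: α·S·A_cross = 0.65·1730·9.268 = 10420 W (cross-section 2rL).
Total input = 10420 + 3910 = 14330 W.
Radiated: εσ·A_surf·T⁴ with A_surf = 2πrL = 29.12 m².
T⁴ = 14330/(0.85·5.67×10⁻⁸·29.12) = 1.021×10¹⁰ K⁴.

T ≈ 318 K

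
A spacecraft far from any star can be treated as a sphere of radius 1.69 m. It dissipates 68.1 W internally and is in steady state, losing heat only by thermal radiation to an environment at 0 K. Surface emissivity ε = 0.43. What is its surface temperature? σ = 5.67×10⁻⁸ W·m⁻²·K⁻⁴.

Steady state: internal power = radiated power, P = εσA T⁴.
Radiating area A = 4πr² = 35.89 m².
T⁴ = P/(εσA) = 68.1/(0.43·5.67×10⁻⁸·35.89) = 7.782×10⁷ K⁴.
T = (7.782×10⁷)^(1/4).

T ≈ 93.9 K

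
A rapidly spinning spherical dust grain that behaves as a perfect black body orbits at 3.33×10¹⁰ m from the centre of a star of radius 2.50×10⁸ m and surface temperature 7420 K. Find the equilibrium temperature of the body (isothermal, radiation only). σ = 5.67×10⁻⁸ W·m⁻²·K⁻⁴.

T ≈ 455 K

The star's surface emits σT_*⁴; at distance d the flux is S = σT_*⁴(R_*/d)².
S = 5.67×10⁻⁸·(7420)⁴·(2.50×10⁸/3.33×10¹⁰)² = 9687 W/m².
For an isothermal sphere T⁴ = (1−a)S/(4σ) = 4.271×10¹⁰ K⁴.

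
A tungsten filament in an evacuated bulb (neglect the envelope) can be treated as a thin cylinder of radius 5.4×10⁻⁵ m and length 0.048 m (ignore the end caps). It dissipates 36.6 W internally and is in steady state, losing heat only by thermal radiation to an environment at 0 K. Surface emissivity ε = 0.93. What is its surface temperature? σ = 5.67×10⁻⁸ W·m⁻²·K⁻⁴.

T ≈ 2560 K

Steady state: internal power = radiated power, P = εσA T⁴.
Radiating area A = 2πrL = 1.629×10⁻⁵ m².
T⁴ = P/(εσA) = 36.6/(0.93·5.67×10⁻⁸·1.629×10⁻⁵) = 4.262×10¹³ K⁴.
T = (4.262×10¹³)^(1/4).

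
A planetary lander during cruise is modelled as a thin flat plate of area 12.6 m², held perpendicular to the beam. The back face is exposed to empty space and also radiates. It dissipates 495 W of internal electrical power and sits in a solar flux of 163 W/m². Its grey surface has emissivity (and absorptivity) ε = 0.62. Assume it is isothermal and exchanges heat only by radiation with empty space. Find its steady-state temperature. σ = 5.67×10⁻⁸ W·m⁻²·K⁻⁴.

T ≈ 211 K

At steady state, absorbed solar power + internal power = radiated power.
Absorbed: α·S·A_cross = 0.62·163·12.60 = 1273 W (cross-section A).
Total input = 1273 + 495 = 1768 W.
Radiated: εσ·A_surf·T⁴ with A_surf = 2A = 25.20 m².
T⁴ = 1768/(0.62·5.67×10⁻⁸·25.20) = 1.996×10⁹ K⁴.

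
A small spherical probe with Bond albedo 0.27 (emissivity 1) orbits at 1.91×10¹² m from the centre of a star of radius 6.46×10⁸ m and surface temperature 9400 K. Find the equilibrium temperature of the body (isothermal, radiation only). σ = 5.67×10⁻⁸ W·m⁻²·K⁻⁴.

T ≈ 113 K

The star's surface emits σT_*⁴; at distance d the flux is S = σT_*⁴(R_*/d)².
S = 5.67×10⁻⁸·(9400)⁴·(6.46×10⁸/1.91×10¹²)² = 50.64 W/m².
For an isothermal sphere T⁴ = (1−a)S/(4σ) = 1.630×10⁸ K⁴.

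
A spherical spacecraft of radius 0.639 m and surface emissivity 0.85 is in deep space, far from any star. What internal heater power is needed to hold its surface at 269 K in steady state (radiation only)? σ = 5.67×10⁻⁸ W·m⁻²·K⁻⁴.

P = εσ·4πr²·T⁴.
4πr² = 5.131 m²; T⁴ = 5.236×10⁹ K⁴.
P = 0.85·5.67×10⁻⁸·5.131·5.236×10⁹.

P ≈ 1290 W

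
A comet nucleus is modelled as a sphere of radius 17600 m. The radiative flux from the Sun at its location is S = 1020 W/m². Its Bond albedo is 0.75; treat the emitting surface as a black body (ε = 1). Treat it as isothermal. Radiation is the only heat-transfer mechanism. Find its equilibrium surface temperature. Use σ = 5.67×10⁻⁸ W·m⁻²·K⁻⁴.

T ≈ 183 K

At equilibrium, absorbed power = emitted power.
Absorbing cross-section = πr² = 9.731×10⁸ m²; emitting surface = 4πr² = 3.893×10⁹ m² (ratio 4).
(1−a)S·A_cross = εσ·A_surf·T⁴  ⇒  T⁴ = (1−a)S/(4σ).
T⁴ = 0.250·1020/(4·5.67×10⁻⁸) = 1.124×10⁹ K⁴.
T = (1.124×10⁹)^(1/4).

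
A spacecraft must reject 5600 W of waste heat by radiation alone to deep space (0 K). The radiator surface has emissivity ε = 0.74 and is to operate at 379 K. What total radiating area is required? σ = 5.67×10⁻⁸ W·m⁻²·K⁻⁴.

A ≈ 6.47 m²

P = εσA T⁴ ⇒ A = P/(εσT⁴).
T⁴ = 2.063×10¹⁰ K⁴.
A = 5600/(0.74 × 5.67×10⁻⁸ × 2.063×10¹⁰).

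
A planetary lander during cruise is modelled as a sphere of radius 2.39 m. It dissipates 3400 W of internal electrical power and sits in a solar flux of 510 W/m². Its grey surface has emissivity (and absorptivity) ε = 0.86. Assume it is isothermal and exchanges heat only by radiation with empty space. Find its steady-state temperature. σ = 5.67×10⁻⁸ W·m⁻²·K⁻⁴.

At steady state, absorbed solar power + internal power = radiated power.
Absorbed: α·S·A_cross = 0.86·510·17.95 = 7871 W (cross-section πr²).
Total input = 7871 + 3400 = 11270 W.
Radiated: εσ·A_surf·T⁴ with A_surf = 4πr² = 71.78 m².
T⁴ = 11270/(0.86·5.67×10⁻⁸·71.78) = 3.220×10⁹ K⁴.

T ≈ 238 K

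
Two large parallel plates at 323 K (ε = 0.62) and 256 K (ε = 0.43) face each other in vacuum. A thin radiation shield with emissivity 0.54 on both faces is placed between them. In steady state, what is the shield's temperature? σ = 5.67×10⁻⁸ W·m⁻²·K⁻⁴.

T_s ≈ 299 K

In steady state the net flux on the hot side equals that on the cold side.
σ(T₁⁴−T_s⁴)/D₁ = σ(T_s⁴−T₂⁴)/D₂, with D₁ = 1/ε₁+1/ε_s−1 = 2.465, D₂ = 1/ε_s+1/ε₂−1 = 3.177.
Solve for T_s⁴: T_s⁴ = (D₂·T₁⁴ + D₁·T₂⁴)/(D₁+D₂) = 8.006×10⁹ K⁴.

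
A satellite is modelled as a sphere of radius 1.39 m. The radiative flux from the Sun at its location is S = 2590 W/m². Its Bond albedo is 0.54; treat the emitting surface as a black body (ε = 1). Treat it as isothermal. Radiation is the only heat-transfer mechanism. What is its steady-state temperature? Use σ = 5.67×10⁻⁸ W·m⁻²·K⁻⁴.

T ≈ 269 K

At equilibrium, absorbed power = emitted power.
Absorbing cross-section = πr² = 6.070 m²; emitting surface = 4πr² = 24.28 m² (ratio 4).
(1−a)S·A_cross = εσ·A_surf·T⁴  ⇒  T⁴ = (1−a)S/(4σ).
T⁴ = 0.460·2590/(4·5.67×10⁻⁸) = 5.253×10⁹ K⁴.
T = (5.253×10⁹)^(1/4).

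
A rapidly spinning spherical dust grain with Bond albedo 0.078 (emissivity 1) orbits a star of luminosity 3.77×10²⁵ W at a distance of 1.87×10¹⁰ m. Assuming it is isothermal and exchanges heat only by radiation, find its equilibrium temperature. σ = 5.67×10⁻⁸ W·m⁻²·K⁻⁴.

First find the stellar flux at distance d: S = L/(4πd²) = 3.77×10²⁵/(4π·(1.87×10¹⁰)²) = 8579 W/m².
For an isothermal sphere, absorbed (1−a)S·πr² = emitted σ·4πr²·T⁴, so T⁴ = (1−a)S/(4σ).
T⁴ = 0.922·8579/(4·5.67×10⁻⁸) = 3.488×10¹⁰ K⁴.

T ≈ 432 K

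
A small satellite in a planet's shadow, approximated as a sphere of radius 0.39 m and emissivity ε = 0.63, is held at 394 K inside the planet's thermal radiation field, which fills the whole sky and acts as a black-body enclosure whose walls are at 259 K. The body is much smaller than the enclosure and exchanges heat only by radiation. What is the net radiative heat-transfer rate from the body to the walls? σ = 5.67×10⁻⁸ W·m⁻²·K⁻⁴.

P_net ≈ 1340 W

For a small grey body in a large enclosure: P_net = εσA(T_body⁴ − T_wall⁴).
A = 4πr² = 1.911 m²; T_body⁴ − T_wall⁴ = 2.410×10¹⁰ − 4.500×10⁹ = 1.960×10¹⁰ K⁴.
|P_net| = 0.63·5.67×10⁻⁸·1.911·1.960×10¹⁰.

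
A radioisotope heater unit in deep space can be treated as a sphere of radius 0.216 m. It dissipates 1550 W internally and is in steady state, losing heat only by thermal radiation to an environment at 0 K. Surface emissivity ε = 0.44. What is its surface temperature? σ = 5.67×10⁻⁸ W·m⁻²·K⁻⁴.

T ≈ 571 K

Steady state: internal power = radiated power, P = εσA T⁴.
Radiating area A = 4πr² = 0.5863 m².
T⁴ = P/(εσA) = 1550/(0.44·5.67×10⁻⁸·0.5863) = 1.060×10¹¹ K⁴.
T = (1.060×10¹¹)^(1/4).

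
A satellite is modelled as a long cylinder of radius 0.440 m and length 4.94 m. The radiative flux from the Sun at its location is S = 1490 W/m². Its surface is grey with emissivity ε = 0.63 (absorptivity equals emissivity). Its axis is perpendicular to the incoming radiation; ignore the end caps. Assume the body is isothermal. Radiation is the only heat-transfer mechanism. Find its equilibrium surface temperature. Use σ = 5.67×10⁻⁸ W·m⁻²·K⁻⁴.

At equilibrium, absorbed power = emitted power.
Absorbing cross-section = 2rL = 4.347 m²; emitting surface = 2πrL = 13.66 m² (ratio π).
εS·A_cross = εσ·A_surf·T⁴  ⇒  T⁴ = S/(πσ)   (ε cancels).
T⁴ = 1490/(π·5.67×10⁻⁸) = 8.365×10⁹ K⁴.
T = (8.365×10⁹)^(1/4).

T ≈ 302 K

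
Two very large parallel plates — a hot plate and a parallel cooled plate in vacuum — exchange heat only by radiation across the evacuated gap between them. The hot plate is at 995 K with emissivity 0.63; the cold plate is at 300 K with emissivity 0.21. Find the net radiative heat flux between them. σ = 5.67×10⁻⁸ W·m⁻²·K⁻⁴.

q ≈ 10300 W/m²

For two infinite grey parallel plates, q = σ(T₁⁴ − T₂⁴)/(1/ε₁ + 1/ε₂ − 1).
T₁⁴ − T₂⁴ = 9.801×10¹¹ − 8.100×10⁹ = 9.720×10¹¹ K⁴.
1/ε₁ + 1/ε₂ − 1 = 1.587 + 4.762 − 1 = 5.349.
q = 5.67×10⁻⁸ × 9.720×10¹¹ / 5.349.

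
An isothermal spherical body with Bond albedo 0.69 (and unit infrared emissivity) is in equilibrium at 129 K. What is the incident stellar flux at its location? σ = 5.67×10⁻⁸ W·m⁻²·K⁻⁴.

(1−a)S·πr² = σ·4πr²·T⁴ ⇒ S = 4σT⁴/(1−a).
S = 4·5.67×10⁻⁸·2.769×10⁸/0.310.

S ≈ 203 W/m²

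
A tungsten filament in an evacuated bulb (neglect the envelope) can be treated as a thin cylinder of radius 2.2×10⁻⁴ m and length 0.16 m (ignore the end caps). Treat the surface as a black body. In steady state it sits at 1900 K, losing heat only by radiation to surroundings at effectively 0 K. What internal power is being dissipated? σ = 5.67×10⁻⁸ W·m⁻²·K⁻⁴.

P ≈ 163 W

Steady state: P = εσA T⁴.
A = 2πrL = 2.212×10⁻⁴ m²; T⁴ = (1900)⁴ = 1.303×10¹³ K⁴.
P = 1.0 × 5.67×10⁻⁸ × 2.212×10⁻⁴ × 1.303×10¹³.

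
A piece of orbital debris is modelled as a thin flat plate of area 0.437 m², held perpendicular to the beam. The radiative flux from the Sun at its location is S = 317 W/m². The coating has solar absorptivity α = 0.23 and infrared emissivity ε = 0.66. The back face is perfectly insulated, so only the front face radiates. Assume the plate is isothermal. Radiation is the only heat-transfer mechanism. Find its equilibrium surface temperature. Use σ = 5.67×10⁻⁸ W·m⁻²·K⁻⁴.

T ≈ 210 K

At equilibrium, absorbed power = emitted power.
Absorbing cross-section = A = 0.4370 m²; emitting surface = A = 0.4370 m² (ratio 1).
αS·A_cross = εσ·A_surf·T⁴  ⇒  T⁴ = αS/(ε·1σ).
T⁴ = 0.230·317/(0.66·1·5.67×10⁻⁸) = 1.948×10⁹ K⁴.
T = (1.948×10⁹)^(1/4).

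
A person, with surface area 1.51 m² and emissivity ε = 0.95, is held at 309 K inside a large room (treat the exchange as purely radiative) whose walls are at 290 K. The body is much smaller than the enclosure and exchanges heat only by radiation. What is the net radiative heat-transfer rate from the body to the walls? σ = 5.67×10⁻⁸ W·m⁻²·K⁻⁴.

P_net ≈ 166 W

For a small grey body in a large enclosure: P_net = εσA(T_body⁴ − T_wall⁴).
A = 1.51 m²; T_body⁴ − T_wall⁴ = 9.117×10⁹ − 7.073×10⁹ = 2.044×10⁹ K⁴.
|P_net| = 0.95·5.67×10⁻⁸·1.510·2.044×10⁹.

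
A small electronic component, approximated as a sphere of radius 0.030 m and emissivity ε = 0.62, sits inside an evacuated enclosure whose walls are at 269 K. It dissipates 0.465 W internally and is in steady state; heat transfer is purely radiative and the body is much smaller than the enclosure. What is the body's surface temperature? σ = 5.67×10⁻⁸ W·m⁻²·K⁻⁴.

T ≈ 283 K

For a small grey body in a large enclosure, net radiated power = εσA(T⁴ − T_w⁴).
Steady state: P = εσA(T⁴ − T_w⁴) with A = 4πr² = 0.01131 m².
T⁴ = P/(εσA) + T_w⁴ = 0.465/(0.62·5.67×10⁻⁸·0.01131) + (269)⁴
    = 1.170×10⁹ + 5.236×10⁹ = 6.406×10⁹ K⁴.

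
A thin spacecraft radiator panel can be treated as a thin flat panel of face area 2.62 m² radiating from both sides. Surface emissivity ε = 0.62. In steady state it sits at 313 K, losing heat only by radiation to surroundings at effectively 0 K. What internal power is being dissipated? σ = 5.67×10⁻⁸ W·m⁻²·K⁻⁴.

Steady state: P = εσA T⁴.
A = 2·2.62 = 5.240 m²; T⁴ = (313)⁴ = 9.598×10⁹ K⁴.
P = 0.62 × 5.67×10⁻⁸ × 5.240 × 9.598×10⁹.

P ≈ 1770 W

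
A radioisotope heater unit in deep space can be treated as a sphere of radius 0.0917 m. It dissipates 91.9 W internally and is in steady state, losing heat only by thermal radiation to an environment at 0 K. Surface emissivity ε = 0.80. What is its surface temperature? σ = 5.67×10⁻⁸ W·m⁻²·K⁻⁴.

T ≈ 372 K

Steady state: internal power = radiated power, P = εσA T⁴.
Radiating area A = 4πr² = 0.1057 m².
T⁴ = P/(εσA) = 91.9/(0.80·5.67×10⁻⁸·0.1057) = 1.917×10¹⁰ K⁴.
T = (1.917×10¹⁰)^(1/4).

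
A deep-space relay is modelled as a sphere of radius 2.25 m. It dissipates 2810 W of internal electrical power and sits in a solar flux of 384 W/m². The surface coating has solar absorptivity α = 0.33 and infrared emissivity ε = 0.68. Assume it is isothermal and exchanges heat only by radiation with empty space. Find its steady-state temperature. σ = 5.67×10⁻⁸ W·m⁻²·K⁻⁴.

T ≈ 211 K

At steady state, absorbed solar power + internal power = radiated power.
Absorbed: α·S·A_cross = 0.33·384·15.90 = 2015 W (cross-section πr²).
Total input = 2015 + 2810 = 4825 W.
Radiated: εσ·A_surf·T⁴ with A_surf = 4πr² = 63.62 m².
T⁴ = 4825/(0.68·5.67×10⁻⁸·63.62) = 1.967×10⁹ K⁴.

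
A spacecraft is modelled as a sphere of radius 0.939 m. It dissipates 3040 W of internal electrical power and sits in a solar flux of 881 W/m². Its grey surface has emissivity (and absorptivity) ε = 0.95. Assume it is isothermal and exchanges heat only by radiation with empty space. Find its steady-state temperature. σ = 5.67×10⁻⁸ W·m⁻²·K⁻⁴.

T ≈ 308 K

At steady state, absorbed solar power + internal power = radiated power.
Absorbed: α·S·A_cross = 0.95·881·2.770 = 2318 W (cross-section πr²).
Total input = 2318 + 3040 = 5358 W.
Radiated: εσ·A_surf·T⁴ with A_surf = 4πr² = 11.08 m².
T⁴ = 5358/(0.95·5.67×10⁻⁸·11.08) = 8.978×10⁹ K⁴.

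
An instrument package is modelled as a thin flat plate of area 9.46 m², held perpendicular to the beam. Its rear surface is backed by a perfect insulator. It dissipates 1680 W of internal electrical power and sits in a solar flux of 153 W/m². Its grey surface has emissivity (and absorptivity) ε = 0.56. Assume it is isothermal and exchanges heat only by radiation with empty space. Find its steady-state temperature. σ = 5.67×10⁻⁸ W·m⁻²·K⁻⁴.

T ≈ 302 K

At steady state, absorbed solar power + internal power = radiated power.
Absorbed: α·S·A_cross = 0.56·153·9.460 = 810.5 W (cross-section A).
Total input = 810.5 + 1680 = 2491 W.
Radiated: εσ·A_surf·T⁴ with A_surf = A = 9.460 m².
T⁴ = 2491/(0.56·5.67×10⁻⁸·9.460) = 8.291×10⁹ K⁴.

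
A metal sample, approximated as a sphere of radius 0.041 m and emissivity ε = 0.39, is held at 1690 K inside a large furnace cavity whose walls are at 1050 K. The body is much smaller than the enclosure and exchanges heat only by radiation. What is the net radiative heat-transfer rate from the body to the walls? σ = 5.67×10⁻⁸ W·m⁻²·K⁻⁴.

For a small grey body in a large enclosure: P_net = εσA(T_body⁴ − T_wall⁴).
A = 4πr² = 0.02112 m²; T_body⁴ − T_wall⁴ = 8.157×10¹² − 1.216×10¹² = 6.942×10¹² K⁴.
|P_net| = 0.39·5.67×10⁻⁸·0.02112·6.942×10¹².

P_net ≈ 3240 W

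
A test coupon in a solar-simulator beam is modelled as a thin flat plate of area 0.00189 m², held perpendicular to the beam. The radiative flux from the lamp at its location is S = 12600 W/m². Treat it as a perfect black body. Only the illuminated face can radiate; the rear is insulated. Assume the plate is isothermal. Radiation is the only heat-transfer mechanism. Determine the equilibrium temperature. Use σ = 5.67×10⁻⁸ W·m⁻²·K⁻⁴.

T ≈ 687 K

At equilibrium, absorbed power = emitted power.
Absorbing cross-section = A = 0.001890 m²; emitting surface = A = 0.001890 m² (ratio 1).
S·A_cross = εσ·A_surf·T⁴  ⇒  T⁴ = S/(1σ).
T⁴ = 1.00·12600/(1·5.67×10⁻⁸) = 2.222×10¹¹ K⁴.
T = (2.222×10¹¹)^(1/4).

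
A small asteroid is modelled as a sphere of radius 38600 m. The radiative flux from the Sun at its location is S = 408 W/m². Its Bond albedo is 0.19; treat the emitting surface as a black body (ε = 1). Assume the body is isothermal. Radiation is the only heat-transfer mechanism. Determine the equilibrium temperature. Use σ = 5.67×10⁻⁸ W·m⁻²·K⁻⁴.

T ≈ 195 K

At equilibrium, absorbed power = emitted power.
Absorbing cross-section = πr² = 4.681×10⁹ m²; emitting surface = 4πr² = 1.872×10¹⁰ m² (ratio 4).
(1−a)S·A_cross = εσ·A_surf·T⁴  ⇒  T⁴ = (1−a)S/(4σ).
T⁴ = 0.810·408/(4·5.67×10⁻⁸) = 1.457×10⁹ K⁴.
T = (1.457×10⁹)^(1/4).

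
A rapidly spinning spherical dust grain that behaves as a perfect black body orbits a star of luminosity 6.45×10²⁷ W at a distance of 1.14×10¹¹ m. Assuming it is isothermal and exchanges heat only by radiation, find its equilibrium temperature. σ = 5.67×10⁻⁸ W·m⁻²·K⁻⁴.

First find the stellar flux at distance d: S = L/(4πd²) = 6.45×10²⁷/(4π·(1.14×10¹¹)²) = 39490 W/m².
For an isothermal sphere, absorbed (1−a)S·πr² = emitted σ·4πr²·T⁴, so T⁴ = (1−a)S/(4σ).
T⁴ = 1.00·39490/(4·5.67×10⁻⁸) = 1.741×10¹¹ K⁴.

T ≈ 646 K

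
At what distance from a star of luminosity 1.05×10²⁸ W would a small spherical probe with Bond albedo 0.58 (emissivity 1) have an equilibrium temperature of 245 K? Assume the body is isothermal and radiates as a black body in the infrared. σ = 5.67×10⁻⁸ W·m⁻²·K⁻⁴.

For an isothermal black-emitting sphere, (1−a)S·πr² = σ·4πr²·T⁴ ⇒ S = 4σT⁴/(1−a).
S = 4·5.67×10⁻⁸·(245)⁴/0.420 = 1946 W/m².
Flux falls as S = L/(4πd²), so d = √(L/(4πS)) = √(1.05×10²⁸/(4π·1946)).

d ≈ 6.55×10¹¹ m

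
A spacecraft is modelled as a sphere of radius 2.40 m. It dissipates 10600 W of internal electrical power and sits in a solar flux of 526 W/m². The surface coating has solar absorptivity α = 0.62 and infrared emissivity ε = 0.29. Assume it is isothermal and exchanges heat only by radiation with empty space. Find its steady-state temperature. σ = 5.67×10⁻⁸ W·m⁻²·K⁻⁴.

At steady state, absorbed solar power + internal power = radiated power.
Absorbed: α·S·A_cross = 0.62·526·18.10 = 5901 W (cross-section πr²).
Total input = 5901 + 10600 = 16500 W.
Radiated: εσ·A_surf·T⁴ with A_surf = 4πr² = 72.38 m².
T⁴ = 16500/(0.29·5.67×10⁻⁸·72.38) = 1.386×10¹⁰ K⁴.

T ≈ 343 K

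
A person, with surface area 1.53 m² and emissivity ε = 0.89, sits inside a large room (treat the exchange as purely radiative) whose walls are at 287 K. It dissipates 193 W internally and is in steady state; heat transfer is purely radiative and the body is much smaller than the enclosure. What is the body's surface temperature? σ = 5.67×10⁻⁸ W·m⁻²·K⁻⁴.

T ≈ 310 K

For a small grey body in a large enclosure, net radiated power = εσA(T⁴ − T_w⁴).
Steady state: P = εσA(T⁴ − T_w⁴) with A = 1.53 m².
T⁴ = P/(εσA) + T_w⁴ = 193/(0.89·5.67×10⁻⁸·1.530) + (287)⁴
    = 2.500×10⁹ + 6.785×10⁹ = 9.284×10⁹ K⁴.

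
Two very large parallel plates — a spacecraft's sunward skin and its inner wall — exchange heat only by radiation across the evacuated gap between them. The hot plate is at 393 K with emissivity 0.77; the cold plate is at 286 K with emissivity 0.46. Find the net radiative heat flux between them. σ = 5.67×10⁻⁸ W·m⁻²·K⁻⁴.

q ≈ 394 W/m²

For two infinite grey parallel plates, q = σ(T₁⁴ − T₂⁴)/(1/ε₁ + 1/ε₂ − 1).
T₁⁴ − T₂⁴ = 2.385×10¹⁰ − 6.691×10⁹ = 1.716×10¹⁰ K⁴.
1/ε₁ + 1/ε₂ − 1 = 1.299 + 2.174 − 1 = 2.473.
q = 5.67×10⁻⁸ × 1.716×10¹⁰ / 2.473.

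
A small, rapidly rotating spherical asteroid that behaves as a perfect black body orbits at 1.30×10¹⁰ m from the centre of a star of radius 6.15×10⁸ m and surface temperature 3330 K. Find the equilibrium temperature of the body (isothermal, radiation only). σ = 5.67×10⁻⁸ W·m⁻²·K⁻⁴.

The star's surface emits σT_*⁴; at distance d the flux is S = σT_*⁴(R_*/d)².
S = 5.67×10⁻⁸·(3330)⁴·(6.15×10⁸/1.30×10¹⁰)² = 15600 W/m².
For an isothermal sphere T⁴ = (1−a)S/(4σ) = 6.880×10¹⁰ K⁴.

T ≈ 512 K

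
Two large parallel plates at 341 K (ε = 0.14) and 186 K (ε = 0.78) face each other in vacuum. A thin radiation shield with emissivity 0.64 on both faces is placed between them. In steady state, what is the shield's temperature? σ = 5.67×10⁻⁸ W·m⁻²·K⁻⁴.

In steady state the net flux on the hot side equals that on the cold side.
σ(T₁⁴−T_s⁴)/D₁ = σ(T_s⁴−T₂⁴)/D₂, with D₁ = 1/ε₁+1/ε_s−1 = 7.705, D₂ = 1/ε_s+1/ε₂−1 = 1.845.
Solve for T_s⁴: T_s⁴ = (D₂·T₁⁴ + D₁·T₂⁴)/(D₁+D₂) = 3.577×10⁹ K⁴.

T_s ≈ 245 K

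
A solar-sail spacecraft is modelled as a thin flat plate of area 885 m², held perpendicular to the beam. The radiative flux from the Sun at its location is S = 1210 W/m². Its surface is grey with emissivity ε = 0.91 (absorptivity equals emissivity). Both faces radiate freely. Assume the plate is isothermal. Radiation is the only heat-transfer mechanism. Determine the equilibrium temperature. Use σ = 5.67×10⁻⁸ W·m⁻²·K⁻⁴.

T ≈ 321 K

At equilibrium, absorbed power = emitted power.
Absorbing cross-section = A = 885.0 m²; emitting surface = 2A = 1770 m² (ratio 2).
εS·A_cross = εσ·A_surf·T⁴  ⇒  T⁴ = S/(2σ)   (ε cancels).
T⁴ = 1210/(2·5.67×10⁻⁸) = 1.067×10¹⁰ K⁴.
T = (1.067×10¹⁰)^(1/4).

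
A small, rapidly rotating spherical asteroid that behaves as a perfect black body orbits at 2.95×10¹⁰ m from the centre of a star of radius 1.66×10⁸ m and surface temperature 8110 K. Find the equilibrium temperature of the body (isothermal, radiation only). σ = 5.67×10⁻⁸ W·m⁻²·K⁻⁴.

T ≈ 430 K

The star's surface emits σT_*⁴; at distance d the flux is S = σT_*⁴(R_*/d)².
S = 5.67×10⁻⁸·(8110)⁴·(1.66×10⁸/2.95×10¹⁰)² = 7767 W/m².
For an isothermal sphere T⁴ = (1−a)S/(4σ) = 3.424×10¹⁰ K⁴.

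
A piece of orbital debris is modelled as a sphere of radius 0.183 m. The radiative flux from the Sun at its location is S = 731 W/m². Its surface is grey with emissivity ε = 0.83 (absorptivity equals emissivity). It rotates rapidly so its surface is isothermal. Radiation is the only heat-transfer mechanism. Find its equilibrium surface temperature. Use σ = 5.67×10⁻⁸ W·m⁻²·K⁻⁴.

T ≈ 238 K

At equilibrium, absorbed power = emitted power.
Absorbing cross-section = πr² = 0.1052 m²; emitting surface = 4πr² = 0.4208 m² (ratio 4).
εS·A_cross = εσ·A_surf·T⁴  ⇒  T⁴ = S/(4σ)   (ε cancels).
T⁴ = 731/(4·5.67×10⁻⁸) = 3.223×10⁹ K⁴.
T = (3.223×10⁹)^(1/4).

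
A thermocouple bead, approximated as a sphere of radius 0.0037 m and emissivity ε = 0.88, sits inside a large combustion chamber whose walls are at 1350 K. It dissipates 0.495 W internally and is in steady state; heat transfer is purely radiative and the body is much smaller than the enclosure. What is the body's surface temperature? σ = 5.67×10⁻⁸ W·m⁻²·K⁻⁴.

T ≈ 1360 K

For a small grey body in a large enclosure, net radiated power = εσA(T⁴ − T_w⁴).
Steady state: P = εσA(T⁴ − T_w⁴) with A = 4πr² = 1.720×10⁻⁴ m².
T⁴ = P/(εσA) + T_w⁴ = 0.495/(0.88·5.67×10⁻⁸·1.720×10⁻⁴) + (1350)⁴
    = 5.767×10¹⁰ + 3.322×10¹² = 3.379×10¹² K⁴.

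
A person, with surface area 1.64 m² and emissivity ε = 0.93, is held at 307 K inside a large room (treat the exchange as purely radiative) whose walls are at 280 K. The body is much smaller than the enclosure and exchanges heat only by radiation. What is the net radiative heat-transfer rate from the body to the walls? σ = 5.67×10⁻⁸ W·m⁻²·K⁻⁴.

For a small grey body in a large enclosure: P_net = εσA(T_body⁴ − T_wall⁴).
A = 1.64 m²; T_body⁴ − T_wall⁴ = 8.883×10⁹ − 6.147×10⁹ = 2.736×10⁹ K⁴.
|P_net| = 0.93·5.67×10⁻⁸·1.640·2.736×10⁹.

P_net ≈ 237 W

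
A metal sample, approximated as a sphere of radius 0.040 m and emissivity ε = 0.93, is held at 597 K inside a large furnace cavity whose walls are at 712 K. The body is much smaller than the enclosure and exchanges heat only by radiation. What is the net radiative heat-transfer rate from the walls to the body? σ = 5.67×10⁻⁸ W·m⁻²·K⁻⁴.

For a small grey body in a large enclosure: P_net = εσA(T_body⁴ − T_wall⁴).
A = 4πr² = 0.02011 m²; T_body⁴ − T_wall⁴ = 1.270×10¹¹ − 2.570×10¹¹ = -1.300×10¹¹ K⁴.
|P_net| = 0.93·5.67×10⁻⁸·0.02011·1.300×10¹¹.

P_net ≈ 138 W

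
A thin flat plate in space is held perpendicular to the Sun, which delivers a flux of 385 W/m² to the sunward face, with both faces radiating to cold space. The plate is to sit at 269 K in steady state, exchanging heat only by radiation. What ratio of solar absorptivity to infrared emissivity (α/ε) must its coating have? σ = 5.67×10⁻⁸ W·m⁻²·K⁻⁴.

α/ε ≈ 1.54

Balance: αS·A = εσ·2A·T⁴ ⇒ α/ε = 2σT⁴/S.
α/ε = 2·5.67×10⁻⁸·(269)⁴/385 = 2·5.67×10⁻⁸·5.236×10⁹/385.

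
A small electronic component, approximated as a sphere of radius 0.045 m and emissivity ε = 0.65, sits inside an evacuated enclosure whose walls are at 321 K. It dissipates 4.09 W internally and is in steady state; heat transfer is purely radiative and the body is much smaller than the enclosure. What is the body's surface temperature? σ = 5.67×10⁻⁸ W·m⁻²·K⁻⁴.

T ≈ 350 K

For a small grey body in a large enclosure, net radiated power = εσA(T⁴ − T_w⁴).
Steady state: P = εσA(T⁴ − T_w⁴) with A = 4πr² = 0.02545 m².
T⁴ = P/(εσA) + T_w⁴ = 4.09/(0.65·5.67×10⁻⁸·0.02545) + (321)⁴
    = 4.361×10⁹ + 1.062×10¹⁰ = 1.498×10¹⁰ K⁴.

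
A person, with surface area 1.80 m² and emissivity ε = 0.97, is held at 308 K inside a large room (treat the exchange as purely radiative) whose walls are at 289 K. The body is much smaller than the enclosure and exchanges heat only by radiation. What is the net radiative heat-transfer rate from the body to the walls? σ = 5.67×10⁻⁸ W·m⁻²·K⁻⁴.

P_net ≈ 200 W

For a small grey body in a large enclosure: P_net = εσA(T_body⁴ − T_wall⁴).
A = 1.80 m²; T_body⁴ − T_wall⁴ = 8.999×10⁹ − 6.976×10⁹ = 2.023×10⁹ K⁴.
|P_net| = 0.97·5.67×10⁻⁸·1.800·2.023×10⁹.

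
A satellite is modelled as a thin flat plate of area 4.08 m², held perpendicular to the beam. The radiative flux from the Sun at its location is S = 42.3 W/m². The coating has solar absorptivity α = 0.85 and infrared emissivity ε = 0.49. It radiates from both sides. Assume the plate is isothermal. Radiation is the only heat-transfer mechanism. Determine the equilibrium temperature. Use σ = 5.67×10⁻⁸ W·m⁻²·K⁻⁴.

T ≈ 159 K

At equilibrium, absorbed power = emitted power.
Absorbing cross-section = A = 4.080 m²; emitting surface = 2A = 8.160 m² (ratio 2).
αS·A_cross = εσ·A_surf·T⁴  ⇒  T⁴ = αS/(ε·2σ).
T⁴ = 0.850·42.3/(0.49·2·5.67×10⁻⁸) = 6.471×10⁸ K⁴.
T = (6.471×10⁸)^(1/4).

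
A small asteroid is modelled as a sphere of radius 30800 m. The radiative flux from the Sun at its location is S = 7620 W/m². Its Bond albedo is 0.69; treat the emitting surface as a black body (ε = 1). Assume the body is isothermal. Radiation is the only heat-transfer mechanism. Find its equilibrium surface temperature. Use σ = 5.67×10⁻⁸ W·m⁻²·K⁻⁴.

At equilibrium, absorbed power = emitted power.
Absorbing cross-section = πr² = 2.980×10⁹ m²; emitting surface = 4πr² = 1.192×10¹⁰ m² (ratio 4).
(1−a)S·A_cross = εσ·A_surf·T⁴  ⇒  T⁴ = (1−a)S/(4σ).
T⁴ = 0.310·7620/(4·5.67×10⁻⁸) = 1.042×10¹⁰ K⁴.
T = (1.042×10¹⁰)^(1/4).

T ≈ 319 K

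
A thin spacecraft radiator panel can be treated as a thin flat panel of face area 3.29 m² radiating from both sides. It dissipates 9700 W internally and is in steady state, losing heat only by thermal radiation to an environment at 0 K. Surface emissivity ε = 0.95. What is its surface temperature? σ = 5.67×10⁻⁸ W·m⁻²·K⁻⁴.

T ≈ 407 K

Steady state: internal power = radiated power, P = εσA T⁴.
Radiating area A = 2·3.29 = 6.580 m².
T⁴ = P/(εσA) = 9700/(0.95·5.67×10⁻⁸·6.580) = 2.737×10¹⁰ K⁴.
T = (2.737×10¹⁰)^(1/4).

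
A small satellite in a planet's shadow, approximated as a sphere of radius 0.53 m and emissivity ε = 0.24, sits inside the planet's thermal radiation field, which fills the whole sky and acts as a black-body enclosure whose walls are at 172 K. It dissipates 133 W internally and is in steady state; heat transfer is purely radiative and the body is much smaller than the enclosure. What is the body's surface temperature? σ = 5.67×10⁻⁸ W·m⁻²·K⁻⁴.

For a small grey body in a large enclosure, net radiated power = εσA(T⁴ − T_w⁴).
Steady state: P = εσA(T⁴ − T_w⁴) with A = 4πr² = 3.530 m².
T⁴ = P/(εσA) + T_w⁴ = 133/(0.24·5.67×10⁻⁸·3.530) + (172)⁴
    = 2.769×10⁹ + 8.752×10⁸ = 3.644×10⁹ K⁴.

T ≈ 246 K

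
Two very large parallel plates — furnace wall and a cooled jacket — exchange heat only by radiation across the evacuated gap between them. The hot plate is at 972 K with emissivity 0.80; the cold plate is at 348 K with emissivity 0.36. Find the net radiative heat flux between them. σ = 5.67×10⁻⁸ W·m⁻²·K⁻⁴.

For two infinite grey parallel plates, q = σ(T₁⁴ − T₂⁴)/(1/ε₁ + 1/ε₂ − 1).
T₁⁴ − T₂⁴ = 8.926×10¹¹ − 1.467×10¹⁰ = 8.780×10¹¹ K⁴.
1/ε₁ + 1/ε₂ − 1 = 1.250 + 2.778 − 1 = 3.028.
q = 5.67×10⁻⁸ × 8.780×10¹¹ / 3.028.

q ≈ 16400 W/m²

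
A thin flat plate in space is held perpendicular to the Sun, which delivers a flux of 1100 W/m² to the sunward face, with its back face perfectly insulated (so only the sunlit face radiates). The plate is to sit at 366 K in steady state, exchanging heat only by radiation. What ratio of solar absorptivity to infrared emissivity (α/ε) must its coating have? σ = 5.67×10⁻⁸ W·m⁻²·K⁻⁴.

Balance: αS·A = εσ·1A·T⁴ ⇒ α/ε = σT⁴/S.
α/ε = 5.67×10⁻⁸·(366)⁴/1100 = 5.67×10⁻⁸·1.794×10¹⁰/1100.

α/ε ≈ 0.925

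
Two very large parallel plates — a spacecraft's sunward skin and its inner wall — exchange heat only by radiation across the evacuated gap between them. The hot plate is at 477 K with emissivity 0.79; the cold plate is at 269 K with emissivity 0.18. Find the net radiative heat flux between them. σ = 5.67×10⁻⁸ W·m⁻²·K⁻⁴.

q ≈ 453 W/m²

For two infinite grey parallel plates, q = σ(T₁⁴ − T₂⁴)/(1/ε₁ + 1/ε₂ − 1).
T₁⁴ − T₂⁴ = 5.177×10¹⁰ − 5.236×10⁹ = 4.653×10¹⁰ K⁴.
1/ε₁ + 1/ε₂ − 1 = 1.266 + 5.556 − 1 = 5.821.
q = 5.67×10⁻⁸ × 4.653×10¹⁰ / 5.821.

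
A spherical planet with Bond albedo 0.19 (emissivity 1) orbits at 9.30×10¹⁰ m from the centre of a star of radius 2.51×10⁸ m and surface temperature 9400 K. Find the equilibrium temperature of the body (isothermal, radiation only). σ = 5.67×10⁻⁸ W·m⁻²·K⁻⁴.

T ≈ 328 K

The star's surface emits σT_*⁴; at distance d the flux is S = σT_*⁴(R_*/d)².
S = 5.67×10⁻⁸·(9400)⁴·(2.51×10⁸/9.30×10¹⁰)² = 3225 W/m².
For an isothermal sphere T⁴ = (1−a)S/(4σ) = 1.152×10¹⁰ K⁴.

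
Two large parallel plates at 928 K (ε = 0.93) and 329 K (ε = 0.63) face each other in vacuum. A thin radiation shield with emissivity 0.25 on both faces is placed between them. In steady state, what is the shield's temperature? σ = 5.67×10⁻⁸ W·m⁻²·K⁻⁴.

T_s ≈ 794 K

In steady state the net flux on the hot side equals that on the cold side.
σ(T₁⁴−T_s⁴)/D₁ = σ(T_s⁴−T₂⁴)/D₂, with D₁ = 1/ε₁+1/ε_s−1 = 4.075, D₂ = 1/ε_s+1/ε₂−1 = 4.587.
Solve for T_s⁴: T_s⁴ = (D₂·T₁⁴ + D₁·T₂⁴)/(D₁+D₂) = 3.982×10¹¹ K⁴.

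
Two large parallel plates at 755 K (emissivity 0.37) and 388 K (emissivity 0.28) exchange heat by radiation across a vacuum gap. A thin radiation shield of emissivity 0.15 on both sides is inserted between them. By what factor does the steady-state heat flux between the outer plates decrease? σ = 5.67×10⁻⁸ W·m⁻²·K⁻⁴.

factor ≈ 3.34

Without shield: q₀ = σΔ(T⁴)/(1/ε₁+1/ε₂−1) with denominator 5.274.
With shield the two gaps are in series; the resistances add: (1/ε₁+1/ε_s−1)+(1/ε_s+1/ε₂−1) = 8.369+9.238 = 17.61.
Heat-flux ratio q₀/q = 17.61/5.274.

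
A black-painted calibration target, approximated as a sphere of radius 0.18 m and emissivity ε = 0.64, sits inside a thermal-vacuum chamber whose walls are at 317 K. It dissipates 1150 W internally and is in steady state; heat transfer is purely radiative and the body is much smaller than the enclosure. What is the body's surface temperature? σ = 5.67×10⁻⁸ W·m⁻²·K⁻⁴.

For a small grey body in a large enclosure, net radiated power = εσA(T⁴ − T_w⁴).
Steady state: P = εσA(T⁴ − T_w⁴) with A = 4πr² = 0.4072 m².
T⁴ = P/(εσA) + T_w⁴ = 1150/(0.64·5.67×10⁻⁸·0.4072) + (317)⁴
    = 7.784×10¹⁰ + 1.010×10¹⁰ = 8.793×10¹⁰ K⁴.

T ≈ 545 K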